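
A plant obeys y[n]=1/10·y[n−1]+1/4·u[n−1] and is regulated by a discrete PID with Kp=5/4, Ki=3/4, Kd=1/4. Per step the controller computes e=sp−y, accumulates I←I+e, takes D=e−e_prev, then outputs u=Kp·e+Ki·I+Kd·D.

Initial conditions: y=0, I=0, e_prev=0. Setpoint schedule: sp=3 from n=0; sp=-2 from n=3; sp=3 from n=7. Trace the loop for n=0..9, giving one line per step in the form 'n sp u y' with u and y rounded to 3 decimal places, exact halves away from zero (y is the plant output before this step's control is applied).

(exact arithmetic carried between steps; '≈' marks a value shown rounded to 6 d.p. or computed from one; I and e_prev carry over from the previous line; the table rounds u and y to 3 d.p., halves away from zero)
n=0: y=0, sp=3, e=sp−y=3; I=3, D=e−e_prev=3; u=5/4·3+3/4·3+1/4·3=6.75; next y=1/10·0+1/4·6.75=1.6875
n=1: y=1.6875, sp=3, e=sp−y=1.3125; I=4.3125, D=e−e_prev=-1.6875; u=5/4·1.3125+3/4·4.3125+1/4·(-1.6875)=4.453125; next y=1/10·1.6875+1/4·4.453125≈1.282031
n=2: y≈1.282031, sp=3, e=sp−y≈1.717969; I≈6.030469, D=e−e_prev≈0.405469; u=5/4·1.717969+3/4·6.030469+1/4·0.405469≈6.771680; next y=1/10·1.282031+1/4·6.771680≈1.821123
n=3: y≈1.821123, sp=-2, e=sp−y≈-3.821123; I≈2.209346, D=e−e_prev≈-5.539092; u=5/4·(-3.821123)+3/4·2.209346+1/4·(-5.539092)≈-4.504167; next y=1/10·1.821123+1/4·(-4.504167)≈-0.943930
n=4: y≈-0.943930, sp=-2, e=sp−y≈-1.056070; I≈1.153275, D=e−e_prev≈2.765053; u=5/4·(-1.056070)+3/4·1.153275+1/4·2.765053≈0.236132; next y=1/10·(-0.943930)+1/4·0.236132≈-0.035360
n=5: y≈-0.035360, sp=-2, e=sp−y≈-1.964640; I≈-0.811365, D=e−e_prev≈-0.908569; u=5/4·(-1.964640)+3/4·(-0.811365)+1/4·(-0.908569)≈-3.291466; next y=1/10·(-0.035360)+1/4·(-3.291466)≈-0.826402
n=6: y≈-0.826402, sp=-2, e=sp−y≈-1.173598; I≈-1.984962, D=e−e_prev≈0.791042; u=5/4·(-1.173598)+3/4·(-1.984962)+1/4·0.791042≈-2.757958; next y=1/10·(-0.826402)+1/4·(-2.757958)≈-0.772130
n=7: y≈-0.772130, sp=3, e=sp−y≈3.772130; I≈1.787168, D=e−e_prev≈4.945727; u=5/4·3.772130+3/4·1.787168+1/4·4.945727≈7.291970; next y=1/10·(-0.772130)+1/4·7.291970≈1.745779
n=8: y≈1.745779, sp=3, e=sp−y≈1.254221; I≈3.041388, D=e−e_prev≈-2.517909; u=5/4·1.254221+3/4·3.041388+1/4·(-2.517909)≈3.219339; next y=1/10·1.745779+1/4·3.219339≈0.979413
n=9: y≈0.979413, sp=3, e=sp−y≈2.020587; I≈5.061975, D=e−e_prev≈0.766367; u=5/4·2.020587+3/4·5.061975+1/4·0.766367≈6.513807; next y=1/10·0.979413+1/4·6.513807≈1.726393

0 3 6.750 0.000
1 3 4.453 1.688
2 3 6.772 1.282
3 -2 -4.504 1.821
4 -2 0.236 -0.944
5 -2 -3.291 -0.035
6 -2 -2.758 -0.826
7 3 7.292 -0.772
8 3 3.219 1.746
9 3 6.514 0.979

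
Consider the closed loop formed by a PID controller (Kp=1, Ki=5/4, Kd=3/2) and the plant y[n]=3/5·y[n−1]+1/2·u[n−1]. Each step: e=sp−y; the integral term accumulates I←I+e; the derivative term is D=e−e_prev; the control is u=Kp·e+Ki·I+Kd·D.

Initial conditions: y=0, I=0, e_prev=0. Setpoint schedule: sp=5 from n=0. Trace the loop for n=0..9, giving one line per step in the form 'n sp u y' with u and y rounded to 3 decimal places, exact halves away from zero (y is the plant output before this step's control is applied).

(exact arithmetic carried between steps; '≈' marks a value shown rounded to 6 d.p. or computed from one; I and e_prev carry over from the previous line; the table rounds u and y to 3 d.p., halves away from zero)
n=0: y=0, sp=5, e=sp−y=5; I=5, D=e−e_prev=5; u=1·5+5/4·5+3/2·5=18.75; next y=3/5·0+1/2·18.75=9.375
n=1: y=9.375, sp=5, e=sp−y=-4.375; I=0.625, D=e−e_prev=-9.375; u=1·(-4.375)+5/4·0.625+3/2·(-9.375)=-17.65625; next y=3/5·9.375+1/2·(-17.65625)=-3.203125
n=2: y=-3.203125, sp=5, e=sp−y=8.203125; I=8.828125, D=e−e_prev=12.578125; u=1·8.203125+5/4·8.828125+3/2·12.578125≈38.105469; next y=3/5·(-3.203125)+1/2·38.105469≈17.130859
n=3: y≈17.130859, sp=5, e=sp−y≈-12.130859; I≈-3.302734, D=e−e_prev≈-20.333984; u=1·(-12.130859)+5/4·(-3.302734)+3/2·(-20.333984)≈-46.760254; next y=3/5·17.130859+1/2·(-46.760254)≈-13.101611
n=4: y≈-13.101611, sp=5, e=sp−y≈18.101611; I≈14.798877, D=e−e_prev≈30.232471; u=1·18.101611+5/4·14.798877+3/2·30.232471≈81.948914; next y=3/5·(-13.101611)+1/2·81.948914≈33.113490
n=5: y≈33.113490, sp=5, e=sp−y≈-28.113490; I≈-13.314613, D=e−e_prev≈-46.215101; u=1·(-28.113490)+5/4·(-13.314613)+3/2·(-46.215101)≈-114.079408; next y=3/5·33.113490+1/2·(-114.079408)≈-37.171610
n=6: y≈-37.171610, sp=5, e=sp−y≈42.171610; I≈28.856997, D=e−e_prev≈70.285100; u=1·42.171610+5/4·28.856997+3/2·70.285100≈183.670507; next y=3/5·(-37.171610)+1/2·183.670507≈69.532287
n=7: y≈69.532287, sp=5, e=sp−y≈-64.532287; I≈-35.675290, D=e−e_prev≈-106.703897; u=1·(-64.532287)+5/4·(-35.675290)+3/2·(-106.703897)≈-269.182246; next y=3/5·69.532287+1/2·(-269.182246)≈-92.871751
n=8: y≈-92.871751, sp=5, e=sp−y≈97.871751; I≈62.196461, D=e−e_prev≈162.404038; u=1·97.871751+5/4·62.196461+3/2·162.404038≈419.223383; next y=3/5·(-92.871751)+1/2·419.223383≈153.888641
n=9: y≈153.888641, sp=5, e=sp−y≈-148.888641; I≈-86.692181, D=e−e_prev≈-246.760392; u=1·(-148.888641)+5/4·(-86.692181)+3/2·(-246.760392)≈-627.394455; next y=3/5·153.888641+1/2·(-627.394455)≈-221.364043

0 5 18.750 0.000
1 5 -17.656 9.375
2 5 38.105 -3.203
3 5 -46.760 17.131
4 5 81.949 -13.102
5 5 -114.079 33.113
6 5 183.671 -37.172
7 5 -269.182 69.532
8 5 419.223 -92.872
9 5 -627.394 153.889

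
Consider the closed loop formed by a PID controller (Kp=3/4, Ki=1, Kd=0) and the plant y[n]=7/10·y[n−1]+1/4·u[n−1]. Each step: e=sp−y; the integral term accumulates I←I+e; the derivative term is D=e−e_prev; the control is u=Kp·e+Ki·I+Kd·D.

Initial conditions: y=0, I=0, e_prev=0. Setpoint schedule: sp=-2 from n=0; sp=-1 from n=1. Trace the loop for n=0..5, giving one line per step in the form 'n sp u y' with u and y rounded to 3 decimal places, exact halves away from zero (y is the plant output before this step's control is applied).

0 -2 -3.500 0.000
1 -1 -2.219 -0.875
2 -1 -1.832 -1.167
3 -1 -1.476 -1.275
4 -1 -1.225 -1.262
5 -1 -1.090 -1.189

(exact arithmetic carried between steps; '≈' marks a value shown rounded to 6 d.p. or computed from one; I and e_prev carry over from the previous line; the table rounds u and y to 3 d.p., halves away from zero)
n=0: y=0, sp=-2, e=sp−y=-2; I=-2, D=e−e_prev=-2; u=3/4·(-2)+1·(-2)+0·(-2)=-3.5; next y=7/10·0+1/4·(-3.5)=-0.875
n=1: y=-0.875, sp=-1, e=sp−y=-0.125; I=-2.125, D=e−e_prev=1.875; u=3/4·(-0.125)+1·(-2.125)+0·1.875=-2.21875; next y=7/10·(-0.875)+1/4·(-2.21875)≈-1.167188
n=2: y≈-1.167188, sp=-1, e=sp−y≈0.167188; I≈-1.957813, D=e−e_prev≈0.292188; u=3/4·0.167188+1·(-1.957813)+0·0.292188≈-1.832422; next y=7/10·(-1.167188)+1/4·(-1.832422)≈-1.275137
n=3: y≈-1.275137, sp=-1, e=sp−y≈0.275137; I≈-1.682676, D=e−e_prev≈0.107949; u=3/4·0.275137+1·(-1.682676)+0·0.107949≈-1.476323; next y=7/10·(-1.275137)+1/4·(-1.476323)≈-1.261677
n=4: y≈-1.261677, sp=-1, e=sp−y≈0.261677; I≈-1.420999, D=e−e_prev≈-0.013460; u=3/4·0.261677+1·(-1.420999)+0·(-0.013460)≈-1.224742; next y=7/10·(-1.261677)+1/4·(-1.224742)≈-1.189359
n=5: y≈-1.189359, sp=-1, e=sp−y≈0.189359; I≈-1.231640, D=e−e_prev≈-0.072317; u=3/4·0.189359+1·(-1.231640)+0·(-0.072317)≈-1.089621; next y=7/10·(-1.189359)+1/4·(-1.089621)≈-1.104957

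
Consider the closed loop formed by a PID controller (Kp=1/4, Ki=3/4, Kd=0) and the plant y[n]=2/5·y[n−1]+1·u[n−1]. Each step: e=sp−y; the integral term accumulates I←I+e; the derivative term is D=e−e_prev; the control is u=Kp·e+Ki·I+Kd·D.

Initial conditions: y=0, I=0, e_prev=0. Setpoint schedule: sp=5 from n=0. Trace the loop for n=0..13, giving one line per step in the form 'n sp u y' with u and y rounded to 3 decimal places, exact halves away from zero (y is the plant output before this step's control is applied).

0 5 5.000 0.000
1 5 3.750 5.000
2 5 3.000 5.750
3 5 2.888 5.300
4 5 2.955 5.008
5 5 2.999 4.958
6 5 3.006 4.982
7 5 3.003 4.999
8 5 3.000 5.002
9 5 3.000 5.001
10 5 3.000 5.000
11 5 3.000 5.000
12 5 3.000 5.000
13 5 3.000 5.000

(exact arithmetic carried between steps; '≈' marks a value shown rounded to 6 d.p. or computed from one; I and e_prev carry over from the previous line; the table rounds u and y to 3 d.p., halves away from zero)
n=0: y=0, sp=5, e=sp−y=5; I=5, D=e−e_prev=5; u=1/4·5+3/4·5+0·5=5; next y=2/5·0+1·5=5
n=1: y=5, sp=5, e=sp−y=0; I=5, D=e−e_prev=-5; u=1/4·0+3/4·5+0·(-5)=3.75; next y=2/5·5+1·3.75=5.75
n=2: y=5.75, sp=5, e=sp−y=-0.75; I=4.25, D=e−e_prev=-0.75; u=1/4·(-0.75)+3/4·4.25+0·(-0.75)=3; next y=2/5·5.75+1·3=5.3
n=3: y=5.3, sp=5, e=sp−y=-0.3; I=3.95, D=e−e_prev=0.45; u=1/4·(-0.3)+3/4·3.95+0·0.45=2.8875; next y=2/5·5.3+1·2.8875=5.0075
n=4: y=5.0075, sp=5, e=sp−y=-0.0075; I=3.9425, D=e−e_prev=0.2925; u=1/4·(-0.0075)+3/4·3.9425+0·0.2925=2.955; next y=2/5·5.0075+1·2.955=4.958
n=5: y=4.958, sp=5, e=sp−y=0.042; I=3.9845, D=e−e_prev=0.0495; u=1/4·0.042+3/4·3.9845+0·0.0495=2.998875; next y=2/5·4.958+1·2.998875=4.982075
n=6: y=4.982075, sp=5, e=sp−y=0.017925; I=4.002425, D=e−e_prev=-0.024075; u=1/4·0.017925+3/4·4.002425+0·(-0.024075)=3.0063; next y=2/5·4.982075+1·3.0063=4.99913
n=7: y=4.99913, sp=5, e=sp−y=0.00087; I=4.003295, D=e−e_prev=-0.017055; u=1/4·0.00087+3/4·4.003295+0·(-0.017055)≈3.002689; next y=2/5·4.99913+1·3.002689≈5.002341
n=8: y≈5.002341, sp=5, e=sp−y≈-0.002341; I≈4.000954, D=e−e_prev≈-0.003211; u=1/4·(-0.002341)+3/4·4.000954+0·(-0.003211)≈3.000131; next y=2/5·5.002341+1·3.000131≈5.001067
n=9: y≈5.001067, sp=5, e=sp−y≈-0.001067; I≈3.999887, D=e−e_prev≈0.001274; u=1/4·(-0.001067)+3/4·3.999887+0·0.001274≈2.999649; next y=2/5·5.001067+1·2.999649≈5.000076
n=10: y≈5.000076, sp=5, e=sp−y≈-0.000076; I≈3.999812, D=e−e_prev≈0.000991; u=1/4·(-0.000076)+3/4·3.999812+0·0.000991≈2.999840; next y=2/5·5.000076+1·2.999840≈4.999870
n=11: y≈4.999870, sp=5, e=sp−y≈0.000130; I≈3.999942, D=e−e_prev≈0.000205; u=1/4·0.000130+3/4·3.999942+0·0.000205≈2.999989; next y=2/5·4.999870+1·2.999989≈4.999937
n=12: y≈4.999937, sp=5, e=sp−y≈0.000063; I≈4.000005, D=e−e_prev≈-0.000067; u=1/4·0.000063+3/4·4.000005+0·(-0.000067)≈3.000019; next y=2/5·4.999937+1·3.000019≈4.999994
n=13: y≈4.999994, sp=5, e=sp−y≈0.000006; I≈4.000011, D=e−e_prev≈-0.000057; u=1/4·0.000006+3/4·4.000011+0·(-0.000057)≈3.000009; next y=2/5·4.999994+1·3.000009≈5.000007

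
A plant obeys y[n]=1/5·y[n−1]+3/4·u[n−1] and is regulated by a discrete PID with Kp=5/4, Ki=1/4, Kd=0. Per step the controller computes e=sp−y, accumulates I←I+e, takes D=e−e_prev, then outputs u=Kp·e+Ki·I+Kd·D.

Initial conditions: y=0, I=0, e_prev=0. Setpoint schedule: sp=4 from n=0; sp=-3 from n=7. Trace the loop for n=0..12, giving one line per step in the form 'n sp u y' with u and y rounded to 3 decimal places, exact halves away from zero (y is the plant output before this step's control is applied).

(exact arithmetic carried between steps; '≈' marks a value shown rounded to 6 d.p. or computed from one; I and e_prev carry over from the previous line; the table rounds u and y to 3 d.p., halves away from zero)
n=0: y=0, sp=4, e=sp−y=4; I=4, D=e−e_prev=4; u=5/4·4+1/4·4+0·4=6; next y=1/5·0+3/4·6=4.5
n=1: y=4.5, sp=4, e=sp−y=-0.5; I=3.5, D=e−e_prev=-4.5; u=5/4·(-0.5)+1/4·3.5+0·(-4.5)=0.25; next y=1/5·4.5+3/4·0.25=1.0875
n=2: y=1.0875, sp=4, e=sp−y=2.9125; I=6.4125, D=e−e_prev=3.4125; u=5/4·2.9125+1/4·6.4125+0·3.4125=5.24375; next y=1/5·1.0875+3/4·5.24375≈4.150313
n=3: y≈4.150313, sp=4, e=sp−y≈-0.150313; I≈6.262188, D=e−e_prev≈-3.062813; u=5/4·(-0.150313)+1/4·6.262188+0·(-3.062813)≈1.377656; next y=1/5·4.150313+3/4·1.377656≈1.863305
n=4: y≈1.863305, sp=4, e=sp−y≈2.136695; I≈8.398883, D=e−e_prev≈2.287008; u=5/4·2.136695+1/4·8.398883+0·2.287008≈4.770590; next y=1/5·1.863305+3/4·4.770590≈3.950603
n=5: y≈3.950603, sp=4, e=sp−y≈0.049397; I≈8.448279, D=e−e_prev≈-2.087299; u=5/4·0.049397+1/4·8.448279+0·(-2.087299)≈2.173816; next y=1/5·3.950603+3/4·2.173816≈2.420482
n=6: y≈2.420482, sp=4, e=sp−y≈1.579518; I≈10.027797, D=e−e_prev≈1.530121; u=5/4·1.579518+1/4·10.027797+0·1.530121≈4.481346; next y=1/5·2.420482+3/4·4.481346≈3.845106
n=7: y≈3.845106, sp=-3, e=sp−y≈-6.845106; I≈3.182691, D=e−e_prev≈-8.424624; u=5/4·(-6.845106)+1/4·3.182691+0·(-8.424624)≈-7.760710; next y=1/5·3.845106+3/4·(-7.760710)≈-5.051511
n=8: y≈-5.051511, sp=-3, e=sp−y≈2.051511; I≈5.234202, D=e−e_prev≈8.896617; u=5/4·2.051511+1/4·5.234202+0·8.896617≈3.872940; next y=1/5·(-5.051511)+3/4·3.872940≈1.894402
n=9: y≈1.894402, sp=-3, e=sp−y≈-4.894402; I≈0.339800, D=e−e_prev≈-6.945914; u=5/4·(-4.894402)+1/4·0.339800+0·(-6.945914)≈-6.033053; next y=1/5·1.894402+3/4·(-6.033053)≈-4.145909
n=10: y≈-4.145909, sp=-3, e=sp−y≈1.145909; I≈1.485709, D=e−e_prev≈6.040312; u=5/4·1.145909+1/4·1.485709+0·6.040312≈1.803814; next y=1/5·(-4.145909)+3/4·1.803814≈0.523679
n=11: y≈0.523679, sp=-3, e=sp−y≈-3.523679; I≈-2.037970, D=e−e_prev≈-4.669588; u=5/4·(-3.523679)+1/4·(-2.037970)+0·(-4.669588)≈-4.914091; next y=1/5·0.523679+3/4·(-4.914091)≈-3.580832
n=12: y≈-3.580832, sp=-3, e=sp−y≈0.580832; I≈-1.457137, D=e−e_prev≈4.104511; u=5/4·0.580832+1/4·(-1.457137)+0·4.104511≈0.361756; next y=1/5·(-3.580832)+3/4·0.361756≈-0.444849

0 4 6.000 0.000
1 4 0.250 4.500
2 4 5.244 1.088
3 4 1.378 4.150
4 4 4.771 1.863
5 4 2.174 3.951
6 4 4.481 2.420
7 -3 -7.761 3.845
8 -3 3.873 -5.052
9 -3 -6.033 1.894
10 -3 1.804 -4.146
11 -3 -4.914 0.524
12 -3 0.362 -3.581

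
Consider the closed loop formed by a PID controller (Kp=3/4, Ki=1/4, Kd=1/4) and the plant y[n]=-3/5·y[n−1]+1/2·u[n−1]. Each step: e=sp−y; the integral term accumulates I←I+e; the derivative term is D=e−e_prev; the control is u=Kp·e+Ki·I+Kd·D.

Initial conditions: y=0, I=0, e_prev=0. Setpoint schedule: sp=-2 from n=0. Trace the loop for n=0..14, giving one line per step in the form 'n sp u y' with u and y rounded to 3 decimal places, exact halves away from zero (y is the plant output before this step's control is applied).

(exact arithmetic carried between steps; '≈' marks a value shown rounded to 6 d.p. or computed from one; I and e_prev carry over from the previous line; the table rounds u and y to 3 d.p., halves away from zero)
n=0: y=0, sp=-2, e=sp−y=-2; I=-2, D=e−e_prev=-2; u=3/4·(-2)+1/4·(-2)+1/4·(-2)=-2.5; next y=-3/5·0+1/2·(-2.5)=-1.25
n=1: y=-1.25, sp=-2, e=sp−y=-0.75; I=-2.75, D=e−e_prev=1.25; u=3/4·(-0.75)+1/4·(-2.75)+1/4·1.25=-0.9375; next y=-3/5·(-1.25)+1/2·(-0.9375)=0.28125
n=2: y=0.28125, sp=-2, e=sp−y=-2.28125; I=-5.03125, D=e−e_prev=-1.53125; u=3/4·(-2.28125)+1/4·(-5.03125)+1/4·(-1.53125)≈-3.351563; next y=-3/5·0.28125+1/2·(-3.351563)≈-1.844531
n=3: y≈-1.844531, sp=-2, e=sp−y≈-0.155469; I≈-5.186719, D=e−e_prev≈2.125781; u=3/4·(-0.155469)+1/4·(-5.186719)+1/4·2.125781≈-0.881836; next y=-3/5·(-1.844531)+1/2·(-0.881836)≈0.665801
n=4: y≈0.665801, sp=-2, e=sp−y≈-2.665801; I≈-7.852520, D=e−e_prev≈-2.510332; u=3/4·(-2.665801)+1/4·(-7.852520)+1/4·(-2.510332)≈-4.590063; next y=-3/5·0.665801+1/2·(-4.590063)≈-2.694512
n=5: y≈-2.694512, sp=-2, e=sp−y≈0.694512; I≈-7.158007, D=e−e_prev≈3.360313; u=3/4·0.694512+1/4·(-7.158007)+1/4·3.360313≈-0.428539; next y=-3/5·(-2.694512)+1/2·(-0.428539)≈1.402438
n=6: y≈1.402438, sp=-2, e=sp−y≈-3.402438; I≈-10.560445, D=e−e_prev≈-4.096950; u=3/4·(-3.402438)+1/4·(-10.560445)+1/4·(-4.096950)≈-6.216177; next y=-3/5·1.402438+1/2·(-6.216177)≈-3.949551
n=7: y≈-3.949551, sp=-2, e=sp−y≈1.949551; I≈-8.610894, D=e−e_prev≈5.351989; u=3/4·1.949551+1/4·(-8.610894)+1/4·5.351989≈0.647437; next y=-3/5·(-3.949551)+1/2·0.647437≈2.693449
n=8: y≈2.693449, sp=-2, e=sp−y≈-4.693449; I≈-13.304343, D=e−e_prev≈-6.643000; u=3/4·(-4.693449)+1/4·(-13.304343)+1/4·(-6.643000)≈-8.506923; next y=-3/5·2.693449+1/2·(-8.506923)≈-5.869531
n=9: y≈-5.869531, sp=-2, e=sp−y≈3.869531; I≈-9.434812, D=e−e_prev≈8.562980; u=3/4·3.869531+1/4·(-9.434812)+1/4·8.562980≈2.684190; next y=-3/5·(-5.869531)+1/2·2.684190≈4.863813
n=10: y≈4.863813, sp=-2, e=sp−y≈-6.863813; I≈-16.298626, D=e−e_prev≈-10.733344; u=3/4·(-6.863813)+1/4·(-16.298626)+1/4·(-10.733344)≈-11.905853; next y=-3/5·4.863813+1/2·(-11.905853)≈-8.871214
n=11: y≈-8.871214, sp=-2, e=sp−y≈6.871214; I≈-9.427411, D=e−e_prev≈13.735028; u=3/4·6.871214+1/4·(-9.427411)+1/4·13.735028≈6.230315; next y=-3/5·(-8.871214)+1/2·6.230315≈8.437886
n=12: y≈8.437886, sp=-2, e=sp−y≈-10.437886; I≈-19.865297, D=e−e_prev≈-17.309100; u=3/4·(-10.437886)+1/4·(-19.865297)+1/4·(-17.309100)≈-17.122014; next y=-3/5·8.437886+1/2·(-17.122014)≈-13.623739
n=13: y≈-13.623739, sp=-2, e=sp−y≈11.623739; I≈-8.241559, D=e−e_prev≈22.061625; u=3/4·11.623739+1/4·(-8.241559)+1/4·22.061625≈12.172820; next y=-3/5·(-13.623739)+1/2·12.172820≈14.260653
n=14: y≈14.260653, sp=-2, e=sp−y≈-16.260653; I≈-24.502212, D=e−e_prev≈-27.884392; u=3/4·(-16.260653)+1/4·(-24.502212)+1/4·(-27.884392)≈-25.292141; next y=-3/5·14.260653+1/2·(-25.292141)≈-21.202462

0 -2 -2.500 0.000
1 -2 -0.938 -1.250
2 -2 -3.352 0.281
3 -2 -0.882 -1.845
4 -2 -4.590 0.666
5 -2 -0.429 -2.695
6 -2 -6.216 1.402
7 -2 0.647 -3.950
8 -2 -8.507 2.693
9 -2 2.684 -5.870
10 -2 -11.906 4.864
11 -2 6.230 -8.871
12 -2 -17.122 8.438
13 -2 12.173 -13.624
14 -2 -25.292 14.261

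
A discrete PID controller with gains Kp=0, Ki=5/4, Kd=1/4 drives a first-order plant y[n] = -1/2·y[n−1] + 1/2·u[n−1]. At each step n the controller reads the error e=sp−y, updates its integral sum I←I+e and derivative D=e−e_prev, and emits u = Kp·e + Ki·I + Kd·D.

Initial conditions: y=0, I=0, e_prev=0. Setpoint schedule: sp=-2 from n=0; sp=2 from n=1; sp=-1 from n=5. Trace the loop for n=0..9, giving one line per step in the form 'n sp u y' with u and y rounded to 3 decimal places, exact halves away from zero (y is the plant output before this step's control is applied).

(exact arithmetic carried between steps; '≈' marks a value shown rounded to 6 d.p. or computed from one; I and e_prev carry over from the previous line; the table rounds u and y to 3 d.p., halves away from zero)
n=0: y=0, sp=-2, e=sp−y=-2; I=-2, D=e−e_prev=-2; u=0·(-2)+5/4·(-2)+1/4·(-2)=-3; next y=-1/2·0+1/2·(-3)=-1.5
n=1: y=-1.5, sp=2, e=sp−y=3.5; I=1.5, D=e−e_prev=5.5; u=0·3.5+5/4·1.5+1/4·5.5=3.25; next y=-1/2·(-1.5)+1/2·3.25=2.375
n=2: y=2.375, sp=2, e=sp−y=-0.375; I=1.125, D=e−e_prev=-3.875; u=0·(-0.375)+5/4·1.125+1/4·(-3.875)=0.4375; next y=-1/2·2.375+1/2·0.4375=-0.96875
n=3: y=-0.96875, sp=2, e=sp−y=2.96875; I=4.09375, D=e−e_prev=3.34375; u=0·2.96875+5/4·4.09375+1/4·3.34375=5.953125; next y=-1/2·(-0.96875)+1/2·5.953125≈3.460938
n=4: y≈3.460938, sp=2, e=sp−y≈-1.460938; I≈2.632813, D=e−e_prev≈-4.429688; u=0·(-1.460938)+5/4·2.632813+1/4·(-4.429688)≈2.183594; next y=-1/2·3.460938+1/2·2.183594≈-0.638672
n=5: y≈-0.638672, sp=-1, e=sp−y≈-0.361328; I≈2.271484, D=e−e_prev≈1.099609; u=0·(-0.361328)+5/4·2.271484+1/4·1.099609≈3.114258; next y=-1/2·(-0.638672)+1/2·3.114258≈1.876465
n=6: y≈1.876465, sp=-1, e=sp−y≈-2.876465; I≈-0.604980, D=e−e_prev≈-2.515137; u=0·(-2.876465)+5/4·(-0.604980)+1/4·(-2.515137)≈-1.385010; next y=-1/2·1.876465+1/2·(-1.385010)≈-1.630737
n=7: y≈-1.630737, sp=-1, e=sp−y≈0.630737; I≈0.025757, D=e−e_prev≈3.507202; u=0·0.630737+5/4·0.025757+1/4·3.507202≈0.908997; next y=-1/2·(-1.630737)+1/2·0.908997≈1.269867
n=8: y≈1.269867, sp=-1, e=sp−y≈-2.269867; I≈-2.244110, D=e−e_prev≈-2.900604; u=0·(-2.269867)+5/4·(-2.244110)+1/4·(-2.900604)≈-3.530289; next y=-1/2·1.269867+1/2·(-3.530289)≈-2.400078
n=9: y≈-2.400078, sp=-1, e=sp−y≈1.400078; I≈-0.844032, D=e−e_prev≈3.669945; u=0·1.400078+5/4·(-0.844032)+1/4·3.669945≈-0.137554; next y=-1/2·(-2.400078)+1/2·(-0.137554)≈1.131262

0 -2 -3.000 0.000
1 2 3.250 -1.500
2 2 0.438 2.375
3 2 5.953 -0.969
4 2 2.184 3.461
5 -1 3.114 -0.639
6 -1 -1.385 1.876
7 -1 0.909 -1.631
8 -1 -3.530 1.270
9 -1 -0.138 -2.400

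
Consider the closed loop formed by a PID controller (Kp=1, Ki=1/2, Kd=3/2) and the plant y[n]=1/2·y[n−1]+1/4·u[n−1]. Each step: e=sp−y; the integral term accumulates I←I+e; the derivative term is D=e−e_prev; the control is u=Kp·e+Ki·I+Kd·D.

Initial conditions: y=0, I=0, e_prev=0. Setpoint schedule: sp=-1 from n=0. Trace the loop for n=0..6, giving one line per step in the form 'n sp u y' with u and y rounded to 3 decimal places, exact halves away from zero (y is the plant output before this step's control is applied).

(exact arithmetic carried between steps; '≈' marks a value shown rounded to 6 d.p. or computed from one; I and e_prev carry over from the previous line; the table rounds u and y to 3 d.p., halves away from zero)
n=0: y=0, sp=-1, e=sp−y=-1; I=-1, D=e−e_prev=-1; u=1·(-1)+1/2·(-1)+3/2·(-1)=-3; next y=1/2·0+1/4·(-3)=-0.75
n=1: y=-0.75, sp=-1, e=sp−y=-0.25; I=-1.25, D=e−e_prev=0.75; u=1·(-0.25)+1/2·(-1.25)+3/2·0.75=0.25; next y=1/2·(-0.75)+1/4·0.25=-0.3125
n=2: y=-0.3125, sp=-1, e=sp−y=-0.6875; I=-1.9375, D=e−e_prev=-0.4375; u=1·(-0.6875)+1/2·(-1.9375)+3/2·(-0.4375)=-2.3125; next y=1/2·(-0.3125)+1/4·(-2.3125)=-0.734375
n=3: y=-0.734375, sp=-1, e=sp−y=-0.265625; I=-2.203125, D=e−e_prev=0.421875; u=1·(-0.265625)+1/2·(-2.203125)+3/2·0.421875=-0.734375; next y=1/2·(-0.734375)+1/4·(-0.734375)≈-0.550781
n=4: y≈-0.550781, sp=-1, e=sp−y≈-0.449219; I≈-2.652344, D=e−e_prev≈-0.183594; u=1·(-0.449219)+1/2·(-2.652344)+3/2·(-0.183594)≈-2.050781; next y=1/2·(-0.550781)+1/4·(-2.050781)≈-0.788086
n=5: y≈-0.788086, sp=-1, e=sp−y≈-0.211914; I≈-2.864258, D=e−e_prev≈0.237305; u=1·(-0.211914)+1/2·(-2.864258)+3/2·0.237305≈-1.288086; next y=1/2·(-0.788086)+1/4·(-1.288086)≈-0.716064
n=6: y≈-0.716064, sp=-1, e=sp−y≈-0.283936; I≈-3.148193, D=e−e_prev≈-0.072021; u=1·(-0.283936)+1/2·(-3.148193)+3/2·(-0.072021)≈-1.966064; next y=1/2·(-0.716064)+1/4·(-1.966064)≈-0.849548

0 -1 -3.000 0.000
1 -1 0.250 -0.750
2 -1 -2.313 -0.313
3 -1 -0.734 -0.734
4 -1 -2.051 -0.551
5 -1 -1.288 -0.788
6 -1 -1.966 -0.716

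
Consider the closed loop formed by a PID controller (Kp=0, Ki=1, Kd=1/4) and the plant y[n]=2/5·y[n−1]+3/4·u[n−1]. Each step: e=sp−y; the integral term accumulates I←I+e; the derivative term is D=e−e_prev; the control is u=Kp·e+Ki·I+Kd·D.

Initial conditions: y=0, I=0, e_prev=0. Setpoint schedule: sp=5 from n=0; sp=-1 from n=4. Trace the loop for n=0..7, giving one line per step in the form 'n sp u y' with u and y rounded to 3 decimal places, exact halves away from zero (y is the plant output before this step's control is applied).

0 5 6.250 0.000
1 5 4.141 4.688
2 5 5.259 4.980
3 5 4.157 5.936
4 -1 -3.485 5.492
5 -1 -1.202 -0.417
6 -1 -2.448 -1.068
7 -1 -1.049 -2.263

(exact arithmetic carried between steps; '≈' marks a value shown rounded to 6 d.p. or computed from one; I and e_prev carry over from the previous line; the table rounds u and y to 3 d.p., halves away from zero)
n=0: y=0, sp=5, e=sp−y=5; I=5, D=e−e_prev=5; u=0·5+1·5+1/4·5=6.25; next y=2/5·0+3/4·6.25=4.6875
n=1: y=4.6875, sp=5, e=sp−y=0.3125; I=5.3125, D=e−e_prev=-4.6875; u=0·0.3125+1·5.3125+1/4·(-4.6875)=4.140625; next y=2/5·4.6875+3/4·4.140625≈4.980469
n=2: y≈4.980469, sp=5, e=sp−y≈0.019531; I≈5.332031, D=e−e_prev≈-0.292969; u=0·0.019531+1·5.332031+1/4·(-0.292969)≈5.258789; next y=2/5·4.980469+3/4·5.258789≈5.936279
n=3: y≈5.936279, sp=5, e=sp−y≈-0.936279; I≈4.395752, D=e−e_prev≈-0.955811; u=0·(-0.936279)+1·4.395752+1/4·(-0.955811)≈4.156799; next y=2/5·5.936279+3/4·4.156799≈5.492111
n=4: y≈5.492111, sp=-1, e=sp−y≈-6.492111; I≈-2.096359, D=e−e_prev≈-5.555832; u=0·(-6.492111)+1·(-2.096359)+1/4·(-5.555832)≈-3.485317; next y=2/5·5.492111+3/4·(-3.485317)≈-0.417143
n=5: y≈-0.417143, sp=-1, e=sp−y≈-0.582857; I≈-2.679216, D=e−e_prev≈5.909255; u=0·(-0.582857)+1·(-2.679216)+1/4·5.909255≈-1.201902; next y=2/5·(-0.417143)+3/4·(-1.201902)≈-1.068284
n=6: y≈-1.068284, sp=-1, e=sp−y≈0.068284; I≈-2.610932, D=e−e_prev≈0.651141; u=0·0.068284+1·(-2.610932)+1/4·0.651141≈-2.448147; next y=2/5·(-1.068284)+3/4·(-2.448147)≈-2.263424
n=7: y≈-2.263424, sp=-1, e=sp−y≈1.263424; I≈-1.347508, D=e−e_prev≈1.195140; u=0·1.263424+1·(-1.347508)+1/4·1.195140≈-1.048723; next y=2/5·(-2.263424)+3/4·(-1.048723)≈-1.691912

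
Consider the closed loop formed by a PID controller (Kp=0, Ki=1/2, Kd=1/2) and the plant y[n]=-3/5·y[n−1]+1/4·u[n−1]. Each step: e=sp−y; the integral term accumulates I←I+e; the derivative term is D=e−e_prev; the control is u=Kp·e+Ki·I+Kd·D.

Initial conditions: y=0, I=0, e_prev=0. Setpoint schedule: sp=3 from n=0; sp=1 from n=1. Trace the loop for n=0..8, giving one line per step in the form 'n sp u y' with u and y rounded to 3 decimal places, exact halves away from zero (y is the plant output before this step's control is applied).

0 3 3.000 0.000
1 1 0.250 0.750
2 1 2.888 -0.388
3 1 1.671 0.954
4 1 3.474 -0.155
5 1 2.380 0.961
6 1 3.901 0.018
7 1 2.974 0.964
8 1 4.264 0.165

(exact arithmetic carried between steps; '≈' marks a value shown rounded to 6 d.p. or computed from one; I and e_prev carry over from the previous line; the table rounds u and y to 3 d.p., halves away from zero)
n=0: y=0, sp=3, e=sp−y=3; I=3, D=e−e_prev=3; u=0·3+1/2·3+1/2·3=3; next y=-3/5·0+1/4·3=0.75
n=1: y=0.75, sp=1, e=sp−y=0.25; I=3.25, D=e−e_prev=-2.75; u=0·0.25+1/2·3.25+1/2·(-2.75)=0.25; next y=-3/5·0.75+1/4·0.25=-0.3875
n=2: y=-0.3875, sp=1, e=sp−y=1.3875; I=4.6375, D=e−e_prev=1.1375; u=0·1.3875+1/2·4.6375+1/2·1.1375=2.8875; next y=-3/5·(-0.3875)+1/4·2.8875=0.954375
n=3: y=0.954375, sp=1, e=sp−y=0.045625; I=4.683125, D=e−e_prev=-1.341875; u=0·0.045625+1/2·4.683125+1/2·(-1.341875)=1.670625; next y=-3/5·0.954375+1/4·1.670625≈-0.154969
n=4: y≈-0.154969, sp=1, e=sp−y≈1.154969; I≈5.838094, D=e−e_prev≈1.109344; u=0·1.154969+1/2·5.838094+1/2·1.109344≈3.473719; next y=-3/5·(-0.154969)+1/4·3.473719≈0.961411
n=5: y≈0.961411, sp=1, e=sp−y≈0.038589; I≈5.876683, D=e−e_prev≈-1.116380; u=0·0.038589+1/2·5.876683+1/2·(-1.116380)≈2.380152; next y=-3/5·0.961411+1/4·2.380152≈0.018191
n=6: y≈0.018191, sp=1, e=sp−y≈0.981809; I≈6.858491, D=e−e_prev≈0.943220; u=0·0.981809+1/2·6.858491+1/2·0.943220≈3.900856; next y=-3/5·0.018191+1/4·3.900856≈0.964299
n=7: y≈0.964299, sp=1, e=sp−y≈0.035701; I≈6.894192, D=e−e_prev≈-0.946108; u=0·0.035701+1/2·6.894192+1/2·(-0.946108)≈2.974042; next y=-3/5·0.964299+1/4·2.974042≈0.164931
n=8: y≈0.164931, sp=1, e=sp−y≈0.835069; I≈7.729261, D=e−e_prev≈0.799368; u=0·0.835069+1/2·7.729261+1/2·0.799368≈4.264315; next y=-3/5·0.164931+1/4·4.264315≈0.967120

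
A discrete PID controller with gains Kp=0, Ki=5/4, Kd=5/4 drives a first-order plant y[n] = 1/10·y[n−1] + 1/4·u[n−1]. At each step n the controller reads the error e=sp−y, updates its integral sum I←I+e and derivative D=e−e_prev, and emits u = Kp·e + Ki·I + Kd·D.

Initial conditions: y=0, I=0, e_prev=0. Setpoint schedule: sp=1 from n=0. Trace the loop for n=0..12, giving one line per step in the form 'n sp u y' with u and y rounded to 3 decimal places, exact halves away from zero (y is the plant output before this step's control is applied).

0 1 2.500 0.000
1 1 0.938 0.625
2 1 3.008 0.297
3 1 2.265 0.782
4 1 3.487 0.644
5 1 3.030 0.936
6 1 3.687 0.851
7 1 3.378 1.007
8 1 3.718 0.945
9 1 3.512 1.024
10 1 3.690 0.980
11 1 3.560 1.021
12 1 3.655 0.992

(exact arithmetic carried between steps; '≈' marks a value shown rounded to 6 d.p. or computed from one; I and e_prev carry over from the previous line; the table rounds u and y to 3 d.p., halves away from zero)
n=0: y=0, sp=1, e=sp−y=1; I=1, D=e−e_prev=1; u=0·1+5/4·1+5/4·1=2.5; next y=1/10·0+1/4·2.5=0.625
n=1: y=0.625, sp=1, e=sp−y=0.375; I=1.375, D=e−e_prev=-0.625; u=0·0.375+5/4·1.375+5/4·(-0.625)=0.9375; next y=1/10·0.625+1/4·0.9375=0.296875
n=2: y=0.296875, sp=1, e=sp−y=0.703125; I=2.078125, D=e−e_prev=0.328125; u=0·0.703125+5/4·2.078125+5/4·0.328125≈3.007813; next y=1/10·0.296875+1/4·3.007813≈0.781641
n=3: y≈0.781641, sp=1, e=sp−y≈0.218359; I≈2.296484, D=e−e_prev≈-0.484766; u=0·0.218359+5/4·2.296484+5/4·(-0.484766)≈2.264648; next y=1/10·0.781641+1/4·2.264648≈0.644326
n=4: y≈0.644326, sp=1, e=sp−y≈0.355674; I≈2.652158, D=e−e_prev≈0.137314; u=0·0.355674+5/4·2.652158+5/4·0.137314≈3.486841; next y=1/10·0.644326+1/4·3.486841≈0.936143
n=5: y≈0.936143, sp=1, e=sp−y≈0.063857; I≈2.716015, D=e−e_prev≈-0.291817; u=0·0.063857+5/4·2.716015+5/4·(-0.291817)≈3.030248; next y=1/10·0.936143+1/4·3.030248≈0.851176
n=6: y≈0.851176, sp=1, e=sp−y≈0.148824; I≈2.864839, D=e−e_prev≈0.084966; u=0·0.148824+5/4·2.864839+5/4·0.084966≈3.687257; next y=1/10·0.851176+1/4·3.687257≈1.006932
n=7: y≈1.006932, sp=1, e=sp−y≈-0.006932; I≈2.857907, D=e−e_prev≈-0.155755; u=0·(-0.006932)+5/4·2.857907+5/4·(-0.155755)≈3.377690; next y=1/10·1.006932+1/4·3.377690≈0.945116
n=8: y≈0.945116, sp=1, e=sp−y≈0.054884; I≈2.912792, D=e−e_prev≈0.061816; u=0·0.054884+5/4·2.912792+5/4·0.061816≈3.718260; next y=1/10·0.945116+1/4·3.718260≈1.024076
n=9: y≈1.024076, sp=1, e=sp−y≈-0.024076; I≈2.888715, D=e−e_prev≈-0.078961; u=0·(-0.024076)+5/4·2.888715+5/4·(-0.078961)≈3.512193; next y=1/10·1.024076+1/4·3.512193≈0.980456
n=10: y≈0.980456, sp=1, e=sp−y≈0.019544; I≈2.908259, D=e−e_prev≈0.043621; u=0·0.019544+5/4·2.908259+5/4·0.043621≈3.689850; next y=1/10·0.980456+1/4·3.689850≈1.020508
n=11: y≈1.020508, sp=1, e=sp−y≈-0.020508; I≈2.887751, D=e−e_prev≈-0.040052; u=0·(-0.020508)+5/4·2.887751+5/4·(-0.040052)≈3.559624; next y=1/10·1.020508+1/4·3.559624≈0.991957
n=12: y≈0.991957, sp=1, e=sp−y≈0.008043; I≈2.895794, D=e−e_prev≈0.028551; u=0·0.008043+5/4·2.895794+5/4·0.028551≈3.655432; next y=1/10·0.991957+1/4·3.655432≈1.013054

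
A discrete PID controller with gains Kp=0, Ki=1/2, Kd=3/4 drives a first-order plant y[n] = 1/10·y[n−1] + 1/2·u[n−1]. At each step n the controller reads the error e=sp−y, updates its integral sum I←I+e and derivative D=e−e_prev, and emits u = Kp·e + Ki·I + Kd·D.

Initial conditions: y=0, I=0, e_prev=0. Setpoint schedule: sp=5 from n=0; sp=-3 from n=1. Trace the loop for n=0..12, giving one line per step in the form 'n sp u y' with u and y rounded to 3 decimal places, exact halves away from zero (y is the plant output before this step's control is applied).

0 5 6.250 0.000
1 -3 -8.906 3.125
2 -3 5.457 -4.141
3 -3 -7.491 2.314
4 -3 1.979 -3.514
5 -3 -7.325 0.638
6 -3 -0.734 -3.599
7 -3 -7.202 -0.727
8 -3 -2.501 -3.674
9 -3 -6.944 -1.618
10 -3 -3.574 -3.634
11 -3 -6.623 -2.150
12 -3 -4.215 -3.527

(exact arithmetic carried between steps; '≈' marks a value shown rounded to 6 d.p. or computed from one; I and e_prev carry over from the previous line; the table rounds u and y to 3 d.p., halves away from zero)
n=0: y=0, sp=5, e=sp−y=5; I=5, D=e−e_prev=5; u=0·5+1/2·5+3/4·5=6.25; next y=1/10·0+1/2·6.25=3.125
n=1: y=3.125, sp=-3, e=sp−y=-6.125; I=-1.125, D=e−e_prev=-11.125; u=0·(-6.125)+1/2·(-1.125)+3/4·(-11.125)=-8.90625; next y=1/10·3.125+1/2·(-8.90625)=-4.140625
n=2: y=-4.140625, sp=-3, e=sp−y=1.140625; I=0.015625, D=e−e_prev=7.265625; u=0·1.140625+1/2·0.015625+3/4·7.265625≈5.457031; next y=1/10·(-4.140625)+1/2·5.457031≈2.314453
n=3: y≈2.314453, sp=-3, e=sp−y≈-5.314453; I≈-5.298828, D=e−e_prev≈-6.455078; u=0·(-5.314453)+1/2·(-5.298828)+3/4·(-6.455078)≈-7.490723; next y=1/10·2.314453+1/2·(-7.490723)≈-3.513916
n=4: y≈-3.513916, sp=-3, e=sp−y≈0.513916; I≈-4.784912, D=e−e_prev≈5.828369; u=0·0.513916+1/2·(-4.784912)+3/4·5.828369≈1.978821; next y=1/10·(-3.513916)+1/2·1.978821≈0.638019
n=5: y≈0.638019, sp=-3, e=sp−y≈-3.638019; I≈-8.422931, D=e−e_prev≈-4.151935; u=0·(-3.638019)+1/2·(-8.422931)+3/4·(-4.151935)≈-7.325417; next y=1/10·0.638019+1/2·(-7.325417)≈-3.598906
n=6: y≈-3.598906, sp=-3, e=sp−y≈0.598906; I≈-7.824025, D=e−e_prev≈4.236925; u=0·0.598906+1/2·(-7.824025)+3/4·4.236925≈-0.734318; next y=1/10·(-3.598906)+1/2·(-0.734318)≈-0.727050
n=7: y≈-0.727050, sp=-3, e=sp−y≈-2.272950; I≈-10.096975, D=e−e_prev≈-2.871857; u=0·(-2.272950)+1/2·(-10.096975)+3/4·(-2.871857)≈-7.202380; next y=1/10·(-0.727050)+1/2·(-7.202380)≈-3.673895
n=8: y≈-3.673895, sp=-3, e=sp−y≈0.673895; I≈-9.423080, D=e−e_prev≈2.946845; u=0·0.673895+1/2·(-9.423080)+3/4·2.946845≈-2.501406; next y=1/10·(-3.673895)+1/2·(-2.501406)≈-1.618093
n=9: y≈-1.618093, sp=-3, e=sp−y≈-1.381907; I≈-10.804987, D=e−e_prev≈-2.055802; u=0·(-1.381907)+1/2·(-10.804987)+3/4·(-2.055802)≈-6.944345; next y=1/10·(-1.618093)+1/2·(-6.944345)≈-3.633982
n=10: y≈-3.633982, sp=-3, e=sp−y≈0.633982; I≈-10.171005, D=e−e_prev≈2.015889; u=0·0.633982+1/2·(-10.171005)+3/4·2.015889≈-3.573586; next y=1/10·(-3.633982)+1/2·(-3.573586)≈-2.150191
n=11: y≈-2.150191, sp=-3, e=sp−y≈-0.849809; I≈-11.020814, D=e−e_prev≈-1.483791; u=0·(-0.849809)+1/2·(-11.020814)+3/4·(-1.483791)≈-6.623250; next y=1/10·(-2.150191)+1/2·(-6.623250)≈-3.526644
n=12: y≈-3.526644, sp=-3, e=sp−y≈0.526644; I≈-10.494170, D=e−e_prev≈1.376453; u=0·0.526644+1/2·(-10.494170)+3/4·1.376453≈-4.214745; next y=1/10·(-3.526644)+1/2·(-4.214745)≈-2.460037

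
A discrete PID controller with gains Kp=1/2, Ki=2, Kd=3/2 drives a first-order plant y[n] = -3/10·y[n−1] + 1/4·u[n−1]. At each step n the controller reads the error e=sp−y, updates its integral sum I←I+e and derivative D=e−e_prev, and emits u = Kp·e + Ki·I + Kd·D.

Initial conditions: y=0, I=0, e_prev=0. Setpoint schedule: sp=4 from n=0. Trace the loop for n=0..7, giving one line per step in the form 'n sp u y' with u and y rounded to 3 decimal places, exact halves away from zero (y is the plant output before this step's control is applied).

0 4 16.000 0.000
1 4 2.000 4.000
2 4 26.800 -0.700
3 4 -1.290 6.910
4 4 41.527 -2.396
5 4 -13.624 11.100
6 4 63.765 -6.736
7 4 -40.310 17.962

(exact arithmetic carried between steps; '≈' marks a value shown rounded to 6 d.p. or computed from one; I and e_prev carry over from the previous line; the table rounds u and y to 3 d.p., halves away from zero)
n=0: y=0, sp=4, e=sp−y=4; I=4, D=e−e_prev=4; u=1/2·4+2·4+3/2·4=16; next y=-3/10·0+1/4·16=4
n=1: y=4, sp=4, e=sp−y=0; I=4, D=e−e_prev=-4; u=1/2·0+2·4+3/2·(-4)=2; next y=-3/10·4+1/4·2=-0.7
n=2: y=-0.7, sp=4, e=sp−y=4.7; I=8.7, D=e−e_prev=4.7; u=1/2·4.7+2·8.7+3/2·4.7=26.8; next y=-3/10·(-0.7)+1/4·26.8=6.91
n=3: y=6.91, sp=4, e=sp−y=-2.91; I=5.79, D=e−e_prev=-7.61; u=1/2·(-2.91)+2·5.79+3/2·(-7.61)=-1.29; next y=-3/10·6.91+1/4·(-1.29)=-2.3955
n=4: y=-2.3955, sp=4, e=sp−y=6.3955; I=12.1855, D=e−e_prev=9.3055; u=1/2·6.3955+2·12.1855+3/2·9.3055=41.527; next y=-3/10·(-2.3955)+1/4·41.527=11.1004
n=5: y=11.1004, sp=4, e=sp−y=-7.1004; I=5.0851, D=e−e_prev=-13.4959; u=1/2·(-7.1004)+2·5.0851+3/2·(-13.4959)=-13.62385; next y=-3/10·11.1004+1/4·(-13.62385)≈-6.736083
n=6: y≈-6.736083, sp=4, e=sp−y≈10.736083; I≈15.821183, D=e−e_prev≈17.836483; u=1/2·10.736083+2·15.821183+3/2·17.836483≈63.76513; next y=-3/10·(-6.736083)+1/4·63.76513≈17.962107
n=7: y≈17.962107, sp=4, e=sp−y≈-13.962107; I≈1.859075, D=e−e_prev≈-24.698190; u=1/2·(-13.962107)+2·1.859075+3/2·(-24.698190)≈-40.310188; next y=-3/10·17.962107+1/4·(-40.310188)≈-15.466179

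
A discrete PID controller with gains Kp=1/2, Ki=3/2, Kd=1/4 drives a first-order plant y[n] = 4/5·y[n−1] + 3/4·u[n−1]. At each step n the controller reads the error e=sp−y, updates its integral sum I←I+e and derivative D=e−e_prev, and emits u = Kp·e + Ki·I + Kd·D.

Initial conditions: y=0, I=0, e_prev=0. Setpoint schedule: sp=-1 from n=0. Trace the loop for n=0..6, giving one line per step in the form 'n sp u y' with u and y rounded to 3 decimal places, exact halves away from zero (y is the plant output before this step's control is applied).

(exact arithmetic carried between steps; '≈' marks a value shown rounded to 6 d.p. or computed from one; I and e_prev carry over from the previous line; the table rounds u and y to 3 d.p., halves away from zero)
n=0: y=0, sp=-1, e=sp−y=-1; I=-1, D=e−e_prev=-1; u=1/2·(-1)+3/2·(-1)+1/4·(-1)=-2.25; next y=4/5·0+3/4·(-2.25)=-1.6875
n=1: y=-1.6875, sp=-1, e=sp−y=0.6875; I=-0.3125, D=e−e_prev=1.6875; u=1/2·0.6875+3/2·(-0.3125)+1/4·1.6875=0.296875; next y=4/5·(-1.6875)+3/4·0.296875≈-1.127344
n=2: y≈-1.127344, sp=-1, e=sp−y≈0.127344; I≈-0.185156, D=e−e_prev≈-0.560156; u=1/2·0.127344+3/2·(-0.185156)+1/4·(-0.560156)≈-0.354102; next y=4/5·(-1.127344)+3/4·(-0.354102)≈-1.167451
n=3: y≈-1.167451, sp=-1, e=sp−y≈0.167451; I≈-0.017705, D=e−e_prev≈0.040107; u=1/2·0.167451+3/2·(-0.017705)+1/4·0.040107≈0.067195; next y=4/5·(-1.167451)+3/4·0.067195≈-0.883565
n=4: y≈-0.883565, sp=-1, e=sp−y≈-0.116435; I≈-0.134140, D=e−e_prev≈-0.283886; u=1/2·(-0.116435)+3/2·(-0.134140)+1/4·(-0.283886)≈-0.330400; next y=4/5·(-0.883565)+3/4·(-0.330400)≈-0.954652
n=5: y≈-0.954652, sp=-1, e=sp−y≈-0.045348; I≈-0.179489, D=e−e_prev≈0.071087; u=1/2·(-0.045348)+3/2·(-0.179489)+1/4·0.071087≈-0.274136; next y=4/5·(-0.954652)+3/4·(-0.274136)≈-0.969323
n=6: y≈-0.969323, sp=-1, e=sp−y≈-0.030677; I≈-0.210166, D=e−e_prev≈0.014671; u=1/2·(-0.030677)+3/2·(-0.210166)+1/4·0.014671≈-0.326919; next y=4/5·(-0.969323)+3/4·(-0.326919)≈-1.020648

0 -1 -2.250 0.000
1 -1 0.297 -1.688
2 -1 -0.354 -1.127
3 -1 0.067 -1.167
4 -1 -0.330 -0.884
5 -1 -0.274 -0.955
6 -1 -0.327 -0.969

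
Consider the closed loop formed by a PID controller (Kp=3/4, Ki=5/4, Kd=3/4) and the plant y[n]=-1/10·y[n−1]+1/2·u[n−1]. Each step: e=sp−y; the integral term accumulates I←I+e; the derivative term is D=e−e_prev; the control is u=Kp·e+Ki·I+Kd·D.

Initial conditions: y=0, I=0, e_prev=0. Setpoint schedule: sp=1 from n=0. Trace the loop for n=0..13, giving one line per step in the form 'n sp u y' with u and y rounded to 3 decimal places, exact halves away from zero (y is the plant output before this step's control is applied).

(exact arithmetic carried between steps; '≈' marks a value shown rounded to 6 d.p. or computed from one; I and e_prev carry over from the previous line; the table rounds u and y to 3 d.p., halves away from zero)
n=0: y=0, sp=1, e=sp−y=1; I=1, D=e−e_prev=1; u=3/4·1+5/4·1+3/4·1=2.75; next y=-1/10·0+1/2·2.75=1.375
n=1: y=1.375, sp=1, e=sp−y=-0.375; I=0.625, D=e−e_prev=-1.375; u=3/4·(-0.375)+5/4·0.625+3/4·(-1.375)=-0.53125; next y=-1/10·1.375+1/2·(-0.53125)=-0.403125
n=2: y=-0.403125, sp=1, e=sp−y=1.403125; I=2.028125, D=e−e_prev=1.778125; u=3/4·1.403125+5/4·2.028125+3/4·1.778125≈4.921094; next y=-1/10·(-0.403125)+1/2·4.921094≈2.500859
n=3: y≈2.500859, sp=1, e=sp−y≈-1.500859; I≈0.527266, D=e−e_prev≈-2.903984; u=3/4·(-1.500859)+5/4·0.527266+3/4·(-2.903984)≈-2.644551; next y=-1/10·2.500859+1/2·(-2.644551)≈-1.572361
n=4: y≈-1.572361, sp=1, e=sp−y≈2.572361; I≈3.099627, D=e−e_prev≈4.073221; u=3/4·2.572361+5/4·3.099627+3/4·4.073221≈8.858720; next y=-1/10·(-1.572361)+1/2·8.858720≈4.586596
n=5: y≈4.586596, sp=1, e=sp−y≈-3.586596; I≈-0.486969, D=e−e_prev≈-6.158958; u=3/4·(-3.586596)+5/4·(-0.486969)+3/4·(-6.158958)≈-7.917877; next y=-1/10·4.586596+1/2·(-7.917877)≈-4.417598
n=6: y≈-4.417598, sp=1, e=sp−y≈5.417598; I≈4.930629, D=e−e_prev≈9.004194; u=3/4·5.417598+5/4·4.930629+3/4·9.004194≈16.979630; next y=-1/10·(-4.417598)+1/2·16.979630≈8.931575
n=7: y≈8.931575, sp=1, e=sp−y≈-7.931575; I≈-3.000946, D=e−e_prev≈-13.349173; u=3/4·(-7.931575)+5/4·(-3.000946)+3/4·(-13.349173)≈-19.711744; next y=-1/10·8.931575+1/2·(-19.711744)≈-10.749029
n=8: y≈-10.749029, sp=1, e=sp−y≈11.749029; I≈8.748083, D=e−e_prev≈19.680604; u=3/4·11.749029+5/4·8.748083+3/4·19.680604≈34.507329; next y=-1/10·(-10.749029)+1/2·34.507329≈18.328568
n=9: y≈18.328568, sp=1, e=sp−y≈-17.328568; I≈-8.580484, D=e−e_prev≈-29.077597; u=3/4·(-17.328568)+5/4·(-8.580484)+3/4·(-29.077597)≈-45.530229; next y=-1/10·18.328568+1/2·(-45.530229)≈-24.597971
n=10: y≈-24.597971, sp=1, e=sp−y≈25.597971; I≈17.017487, D=e−e_prev≈42.926539; u=3/4·25.597971+5/4·17.017487+3/4·42.926539≈72.665241; next y=-1/10·(-24.597971)+1/2·72.665241≈38.792418
n=11: y≈38.792418, sp=1, e=sp−y≈-37.792418; I≈-20.774931, D=e−e_prev≈-63.390389; u=3/4·(-37.792418)+5/4·(-20.774931)+3/4·(-63.390389)≈-101.855769; next y=-1/10·38.792418+1/2·(-101.855769)≈-54.807126
n=12: y≈-54.807126, sp=1, e=sp−y≈55.807126; I≈35.032195, D=e−e_prev≈93.599544; u=3/4·55.807126+5/4·35.032195+3/4·93.599544≈155.845246; next y=-1/10·(-54.807126)+1/2·155.845246≈83.403336
n=13: y≈83.403336, sp=1, e=sp−y≈-82.403336; I≈-47.371141, D=e−e_prev≈-138.210462; u=3/4·(-82.403336)+5/4·(-47.371141)+3/4·(-138.210462)≈-224.674274; next y=-1/10·83.403336+1/2·(-224.674274)≈-120.677471

0 1 2.750 0.000
1 1 -0.531 1.375
2 1 4.921 -0.403
3 1 -2.645 2.501
4 1 8.859 -1.572
5 1 -7.918 4.587
6 1 16.980 -4.418
7 1 -19.712 8.932
8 1 34.507 -10.749
9 1 -45.530 18.329
10 1 72.665 -24.598
11 1 -101.856 38.792
12 1 155.845 -54.807
13 1 -224.674 83.403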